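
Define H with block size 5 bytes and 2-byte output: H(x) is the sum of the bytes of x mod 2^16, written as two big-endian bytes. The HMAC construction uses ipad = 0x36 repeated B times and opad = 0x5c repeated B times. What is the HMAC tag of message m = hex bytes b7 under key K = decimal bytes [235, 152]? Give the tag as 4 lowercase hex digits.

Key decimal bytes [235, 152] = eb 98 is 2 bytes ≤ B = 5; zero-pad to 5 bytes: K' = eb 98 00 00 00.
K' ⊕ ipad = dd ae 36 36 36.  K' ⊕ opad = b7 c4 5c 5c 5c.
Inner input = (K'⊕ipad) ∥ m = dd ae 36 36 36 ∥ b7.
Inner hash: sum = 221+174+54+54+54+183 = 740 → 02 e4.
Outer input = (K'⊕opad) ∥ inner = b7 c4 5c 5c 5c ∥ 02 e4.
Outer hash (tag): sum = 183+196+92+92+92+2+228 = 885 → 03 75.

0375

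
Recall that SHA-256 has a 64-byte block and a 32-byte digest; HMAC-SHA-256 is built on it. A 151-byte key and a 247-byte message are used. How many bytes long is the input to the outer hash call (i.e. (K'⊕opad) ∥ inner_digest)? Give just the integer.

Key is 151 > 64 bytes, so it is hashed to 32 bytes then zero-padded to 64: |K'| = 64.
Outer input = (K'⊕opad) ∥ H(inner) → 64 + 32 = 96 bytes.

96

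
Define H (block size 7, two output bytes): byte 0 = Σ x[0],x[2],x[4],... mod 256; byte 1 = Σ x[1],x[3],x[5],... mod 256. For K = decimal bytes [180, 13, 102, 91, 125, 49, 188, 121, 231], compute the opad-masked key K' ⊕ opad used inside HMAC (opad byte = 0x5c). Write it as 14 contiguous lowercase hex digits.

664e5c5c5c5c5c

Key decimal bytes [180, 13, 102, 91, 125, 49, 188, 121, 231] = b4 0d 66 5b 7d 31 bc 79 e7 is 9 bytes > B = 7, so hash it first: H(key) = 3a 12, then zero-pad to 7 bytes: K' = 3a 12 00 00 00 00 00.
XOR each byte with 0x5c: 3a⊕5c=66, 12⊕5c=4e, 00⊕5c=5c, 00⊕5c=5c, 00⊕5c=5c, 00⊕5c=5c, 00⊕5c=5c.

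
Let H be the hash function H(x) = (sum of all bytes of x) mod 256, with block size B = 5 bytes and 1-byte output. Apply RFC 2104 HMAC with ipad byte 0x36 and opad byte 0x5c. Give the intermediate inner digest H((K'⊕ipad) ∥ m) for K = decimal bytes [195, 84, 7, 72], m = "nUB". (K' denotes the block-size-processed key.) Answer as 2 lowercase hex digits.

Key decimal bytes [195, 84, 7, 72] = c3 54 07 48 is 4 bytes ≤ B = 5; zero-pad to 5 bytes: K' = c3 54 07 48 00.
K' ⊕ ipad = f5 62 31 7e 36.
Inner input = f5 62 31 7e 36 ∥ 6e 55 42.
Inner hash: sum = 245+98+49+126+54+110+85+66 = 833; mod 256 = 65 → 41.

41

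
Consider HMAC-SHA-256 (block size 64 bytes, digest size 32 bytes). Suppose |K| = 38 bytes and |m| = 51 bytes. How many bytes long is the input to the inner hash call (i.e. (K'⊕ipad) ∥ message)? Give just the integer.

115

Key is 38 ≤ 64 bytes, zero-padded: |K'| = 64.
Inner input = (K'⊕ipad) ∥ m → 64 + 51 = 115 bytes.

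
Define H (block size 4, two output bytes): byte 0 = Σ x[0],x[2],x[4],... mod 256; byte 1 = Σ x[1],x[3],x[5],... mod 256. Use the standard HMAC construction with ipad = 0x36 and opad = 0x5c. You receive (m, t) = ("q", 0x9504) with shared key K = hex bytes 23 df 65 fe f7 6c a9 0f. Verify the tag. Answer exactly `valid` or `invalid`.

Key hex bytes 23 df 65 fe f7 6c a9 0f is 8 bytes > B = 4, so hash it first: H(key) = 28 58, then zero-pad to 4 bytes: K' = 28 58 00 00.
K' ⊕ ipad = 1e 6e 36 36; K' ⊕ opad = 74 04 5c 5c.
Inner hash: even-index sum = 197 mod 256 = 197; odd-index sum = 164 mod 256 = 164 → c5 a4.
Outer hash (recomputed tag): even-index sum = 405 mod 256 = 149; odd-index sum = 260 mod 256 = 4 → 95 04.
Recomputed tag = 9504; claimed = 9504 → match.

valid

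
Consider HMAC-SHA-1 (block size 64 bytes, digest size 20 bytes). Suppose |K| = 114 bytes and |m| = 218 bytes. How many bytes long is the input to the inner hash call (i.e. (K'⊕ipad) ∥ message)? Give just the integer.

Key is 114 > 64 bytes, so it is hashed to 20 bytes then zero-padded to 64: |K'| = 64.
Inner input = (K'⊕ipad) ∥ m → 64 + 218 = 282 bytes.

282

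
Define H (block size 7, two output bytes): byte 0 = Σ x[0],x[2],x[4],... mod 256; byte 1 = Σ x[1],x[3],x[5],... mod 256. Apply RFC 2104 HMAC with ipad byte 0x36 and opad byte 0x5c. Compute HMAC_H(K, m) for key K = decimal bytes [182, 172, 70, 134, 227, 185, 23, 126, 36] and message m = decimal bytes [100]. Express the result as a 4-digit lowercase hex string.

Key decimal bytes [182, 172, 70, 134, 227, 185, 23, 126, 36] = b6 ac 46 86 e3 b9 17 7e 24 is 9 bytes > B = 7, so hash it first: H(key) = 1a 69, then zero-pad to 7 bytes: K' = 1a 69 00 00 00 00 00.
K' ⊕ ipad = 2c 5f 36 36 36 36 36.  K' ⊕ opad = 46 35 5c 5c 5c 5c 5c.
Inner input = (K'⊕ipad) ∥ m = 2c 5f 36 36 36 36 36 ∥ 64.
Inner hash: even-index sum = 206 mod 256 = 206; odd-index sum = 303 mod 256 = 47 → ce 2f.
Outer input = (K'⊕opad) ∥ inner = 46 35 5c 5c 5c 5c 5c ∥ ce 2f.
Outer hash (tag): even-index sum = 393 mod 256 = 137; odd-index sum = 443 mod 256 = 187 → 89 bb.

89bb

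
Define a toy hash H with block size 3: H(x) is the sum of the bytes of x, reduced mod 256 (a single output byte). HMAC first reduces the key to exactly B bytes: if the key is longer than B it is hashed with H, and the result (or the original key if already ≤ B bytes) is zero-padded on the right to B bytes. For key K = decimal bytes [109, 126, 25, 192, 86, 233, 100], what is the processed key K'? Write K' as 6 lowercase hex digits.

670000

|K| = 7 > B = 3, so first hash the key.
H(K): sum = 109+126+25+192+86+233+100 = 871; mod 256 = 103 → 67.
Zero-pad H(K) = 67 to 3 bytes: K' = 67 00 00.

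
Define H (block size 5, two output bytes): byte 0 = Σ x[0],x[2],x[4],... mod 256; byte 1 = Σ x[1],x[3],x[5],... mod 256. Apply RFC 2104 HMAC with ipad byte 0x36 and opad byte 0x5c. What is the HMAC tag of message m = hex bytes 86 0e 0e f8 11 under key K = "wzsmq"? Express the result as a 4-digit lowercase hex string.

d32a

Key "wzsmq" = 77 7a 73 6d 71 is exactly B = 5 bytes: K' = 77 7a 73 6d 71.
K' ⊕ ipad = 41 4c 45 5b 47.  K' ⊕ opad = 2b 26 2f 31 2d.
Inner input = (K'⊕ipad) ∥ m = 41 4c 45 5b 47 ∥ 86 0e 0e f8 11.
Inner hash: even-index sum = 467 mod 256 = 211; odd-index sum = 332 mod 256 = 76 → d3 4c.
Outer input = (K'⊕opad) ∥ inner = 2b 26 2f 31 2d ∥ d3 4c.
Outer hash (tag): even-index sum = 211 mod 256 = 211; odd-index sum = 298 mod 256 = 42 → d3 2a.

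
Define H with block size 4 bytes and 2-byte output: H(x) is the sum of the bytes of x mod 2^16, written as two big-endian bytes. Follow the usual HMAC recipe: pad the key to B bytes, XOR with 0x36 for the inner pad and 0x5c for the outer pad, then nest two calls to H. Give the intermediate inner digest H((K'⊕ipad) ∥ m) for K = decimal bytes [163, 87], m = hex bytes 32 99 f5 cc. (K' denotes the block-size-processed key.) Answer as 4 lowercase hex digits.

Key decimal bytes [163, 87] = a3 57 is 2 bytes ≤ B = 4; zero-pad to 4 bytes: K' = a3 57 00 00.
K' ⊕ ipad = 95 61 36 36.
Inner input = 95 61 36 36 ∥ 32 99 f5 cc.
Inner hash: sum = 149+97+54+54+50+153+245+204 = 1006 → 03 ee.

03ee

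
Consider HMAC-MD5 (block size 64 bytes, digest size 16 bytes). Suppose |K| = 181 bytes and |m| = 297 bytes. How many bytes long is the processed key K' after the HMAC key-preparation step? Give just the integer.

64

Key is 181 > 64 bytes, so it is hashed to 16 bytes then zero-padded to 64: |K'| = 64.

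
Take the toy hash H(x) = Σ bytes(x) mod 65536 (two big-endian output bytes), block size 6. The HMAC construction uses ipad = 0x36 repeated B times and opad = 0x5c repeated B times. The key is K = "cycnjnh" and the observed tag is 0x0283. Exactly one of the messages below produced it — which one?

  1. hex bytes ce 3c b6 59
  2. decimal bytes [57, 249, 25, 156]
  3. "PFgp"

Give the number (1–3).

1

Key "cycnjnh" = 63 79 63 6e 6a 6e 68 is 7 bytes > B = 6, so hash it first: H(key) = 02 ed, then zero-pad to 6 bytes: K' = 02 ed 00 00 00 00.
K' ⊕ ipad = 34 db 36 36 36 36; K' ⊕ opad = 5e b1 5c 5c 5c 5c.
m1: inner = H(34 db 36 36 36 36 ce 3c b6 59) = 04 00; tag = H(5e b1 5c 5c 5c 5c 04 00) = 0283 ← matches
m2: inner = H(34 db 36 36 36 36 39 f9 19 9c) = 03 ce; tag = H(5e b1 5c 5c 5c 5c 03 ce) = 0350
m3: inner = H(34 db 36 36 36 36 50 46 67 70) = 03 54; tag = H(5e b1 5c 5c 5c 5c 03 54) = 02d6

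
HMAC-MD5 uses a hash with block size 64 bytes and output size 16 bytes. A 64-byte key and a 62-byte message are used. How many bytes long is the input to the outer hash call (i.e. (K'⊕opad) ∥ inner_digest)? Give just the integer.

80

Key is 64 ≤ 64 bytes, zero-padded: |K'| = 64.
Outer input = (K'⊕opad) ∥ H(inner) → 64 + 16 = 80 bytes.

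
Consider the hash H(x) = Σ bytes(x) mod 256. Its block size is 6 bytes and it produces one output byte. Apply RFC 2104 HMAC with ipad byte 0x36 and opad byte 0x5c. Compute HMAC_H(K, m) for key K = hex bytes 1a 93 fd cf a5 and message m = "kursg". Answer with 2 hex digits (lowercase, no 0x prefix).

28

Key hex bytes 1a 93 fd cf a5 is 5 bytes ≤ B = 6; zero-pad to 6 bytes: K' = 1a 93 fd cf a5 00.
K' ⊕ ipad = 2c a5 cb f9 93 36.  K' ⊕ opad = 46 cf a1 93 f9 5c.
Inner input = (K'⊕ipad) ∥ m = 2c a5 cb f9 93 36 ∥ 6b 75 72 73 67.
Inner hash: sum = 44+165+203+249+147+54+107+117+114+115+103 = 1418; mod 256 = 138 → 8a.
Outer input = (K'⊕opad) ∥ inner = 46 cf a1 93 f9 5c ∥ 8a.
Outer hash (tag): sum = 70+207+161+147+249+92+138 = 1064; mod 256 = 40 → 28.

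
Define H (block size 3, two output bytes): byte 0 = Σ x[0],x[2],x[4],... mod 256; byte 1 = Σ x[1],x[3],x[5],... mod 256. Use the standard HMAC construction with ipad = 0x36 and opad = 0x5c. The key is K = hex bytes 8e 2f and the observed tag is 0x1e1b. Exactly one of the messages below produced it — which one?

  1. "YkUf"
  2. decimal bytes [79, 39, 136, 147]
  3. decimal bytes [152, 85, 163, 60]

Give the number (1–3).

2

Key hex bytes 8e 2f is 2 bytes ≤ B = 3; zero-pad to 3 bytes: K' = 8e 2f 00.
K' ⊕ ipad = b8 19 36; K' ⊕ opad = d2 73 5c.
m1: inner = H(b8 19 36 59 6b 55 66) = bf c7; tag = H(d2 73 5c bf c7) = f532
m2: inner = H(b8 19 36 4f 27 88 93) = a8 f0; tag = H(d2 73 5c a8 f0) = 1e1b ← matches
m3: inner = H(b8 19 36 98 55 a3 3c) = 7f 54; tag = H(d2 73 5c 7f 54) = 82f2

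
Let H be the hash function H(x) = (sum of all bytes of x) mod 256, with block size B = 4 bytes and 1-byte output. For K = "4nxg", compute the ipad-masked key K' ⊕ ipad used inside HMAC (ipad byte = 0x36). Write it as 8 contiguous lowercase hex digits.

02584e51

Key "4nxg" = 34 6e 78 67 is exactly B = 4 bytes: K' = 34 6e 78 67.
XOR each byte with 0x36: 34⊕36=02, 6e⊕36=58, 78⊕36=4e, 67⊕36=51.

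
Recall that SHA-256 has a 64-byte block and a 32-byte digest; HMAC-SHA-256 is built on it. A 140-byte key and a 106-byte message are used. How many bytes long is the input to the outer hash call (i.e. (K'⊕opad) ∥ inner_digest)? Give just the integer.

Key is 140 > 64 bytes, so it is hashed to 32 bytes then zero-padded to 64: |K'| = 64.
Outer input = (K'⊕opad) ∥ H(inner) → 64 + 32 = 96 bytes.

96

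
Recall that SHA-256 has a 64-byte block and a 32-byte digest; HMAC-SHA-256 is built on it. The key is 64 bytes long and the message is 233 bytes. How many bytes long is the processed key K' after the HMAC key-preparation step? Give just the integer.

64

Key is 64 ≤ 64 bytes, zero-padded: |K'| = 64.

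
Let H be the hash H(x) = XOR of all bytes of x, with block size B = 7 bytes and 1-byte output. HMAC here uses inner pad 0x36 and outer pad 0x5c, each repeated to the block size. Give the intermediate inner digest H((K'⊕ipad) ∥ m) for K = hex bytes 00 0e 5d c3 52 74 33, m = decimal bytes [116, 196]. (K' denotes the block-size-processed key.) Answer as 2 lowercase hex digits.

03

Key hex bytes 00 0e 5d c3 52 74 33 is exactly B = 7 bytes: K' = 00 0e 5d c3 52 74 33.
K' ⊕ ipad = 36 38 6b f5 64 42 05.
Inner input = 36 38 6b f5 64 42 05 ∥ 74 c4.
Inner hash: XOR 36⊕38⊕6b⊕f5⊕64⊕42⊕05⊕74⊕c4 = 03.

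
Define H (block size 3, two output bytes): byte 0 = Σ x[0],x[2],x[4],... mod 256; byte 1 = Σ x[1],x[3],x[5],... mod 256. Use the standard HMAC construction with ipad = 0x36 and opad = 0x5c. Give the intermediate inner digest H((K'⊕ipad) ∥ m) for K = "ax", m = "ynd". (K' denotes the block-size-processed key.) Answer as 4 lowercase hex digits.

fb2b

Key "ax" = 61 78 is 2 bytes ≤ B = 3; zero-pad to 3 bytes: K' = 61 78 00.
K' ⊕ ipad = 57 4e 36.
Inner input = 57 4e 36 ∥ 79 6e 64.
Inner hash: even-index sum = 251 mod 256 = 251; odd-index sum = 299 mod 256 = 43 → fb 2b.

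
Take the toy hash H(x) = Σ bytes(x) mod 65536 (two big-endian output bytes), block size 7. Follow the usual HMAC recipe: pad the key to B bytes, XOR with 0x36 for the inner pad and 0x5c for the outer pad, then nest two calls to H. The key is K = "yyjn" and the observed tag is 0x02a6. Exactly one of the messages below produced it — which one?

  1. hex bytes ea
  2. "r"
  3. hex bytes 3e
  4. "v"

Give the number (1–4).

1

Key "yyjn" = 79 79 6a 6e is 4 bytes ≤ B = 7; zero-pad to 7 bytes: K' = 79 79 6a 6e 00 00 00.
K' ⊕ ipad = 4f 4f 5c 58 36 36 36; K' ⊕ opad = 25 25 36 32 5c 5c 5c.
m1: inner = H(4f 4f 5c 58 36 36 36 ea) = 02 de; tag = H(25 25 36 32 5c 5c 5c 02 de) = 02a6 ← matches
m2: inner = H(4f 4f 5c 58 36 36 36 72) = 02 66; tag = H(25 25 36 32 5c 5c 5c 02 66) = 022e
m3: inner = H(4f 4f 5c 58 36 36 36 3e) = 02 32; tag = H(25 25 36 32 5c 5c 5c 02 32) = 01fa
m4: inner = H(4f 4f 5c 58 36 36 36 76) = 02 6a; tag = H(25 25 36 32 5c 5c 5c 02 6a) = 0232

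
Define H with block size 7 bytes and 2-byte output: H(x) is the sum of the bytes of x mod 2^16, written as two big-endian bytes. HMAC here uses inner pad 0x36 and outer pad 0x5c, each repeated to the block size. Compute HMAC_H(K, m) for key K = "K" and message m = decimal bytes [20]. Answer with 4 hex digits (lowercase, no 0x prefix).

0315

Key "K" = 4b is 1 byte ≤ B = 7; zero-pad to 7 bytes: K' = 4b 00 00 00 00 00 00.
K' ⊕ ipad = 7d 36 36 36 36 36 36.  K' ⊕ opad = 17 5c 5c 5c 5c 5c 5c.
Inner input = (K'⊕ipad) ∥ m = 7d 36 36 36 36 36 36 ∥ 14.
Inner hash: sum = 125+54+54+54+54+54+54+20 = 469 → 01 d5.
Outer input = (K'⊕opad) ∥ inner = 17 5c 5c 5c 5c 5c 5c ∥ 01 d5.
Outer hash (tag): sum = 23+92+92+92+92+92+92+1+213 = 789 → 03 15.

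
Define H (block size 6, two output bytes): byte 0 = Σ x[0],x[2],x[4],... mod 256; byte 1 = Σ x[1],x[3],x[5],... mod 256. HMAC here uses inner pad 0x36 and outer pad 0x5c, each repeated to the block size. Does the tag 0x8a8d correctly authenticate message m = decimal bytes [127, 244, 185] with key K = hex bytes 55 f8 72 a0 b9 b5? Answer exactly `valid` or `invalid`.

invalid

Key hex bytes 55 f8 72 a0 b9 b5 is exactly B = 6 bytes: K' = 55 f8 72 a0 b9 b5.
K' ⊕ ipad = 63 ce 44 96 8f 83; K' ⊕ opad = 09 a4 2e fc e5 e9.
Inner hash: even-index sum = 622 mod 256 = 110; odd-index sum = 731 mod 256 = 219 → 6e db.
Outer hash (recomputed tag): even-index sum = 394 mod 256 = 138; odd-index sum = 868 mod 256 = 100 → 8a 64.
Recomputed tag = 8a64; claimed = 8a8d → mismatch.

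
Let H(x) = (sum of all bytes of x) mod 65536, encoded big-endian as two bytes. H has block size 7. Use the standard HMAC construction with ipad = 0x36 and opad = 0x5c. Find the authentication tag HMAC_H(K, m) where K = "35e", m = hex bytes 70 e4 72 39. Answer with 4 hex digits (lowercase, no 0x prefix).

Key "35e" = 33 35 65 is 3 bytes ≤ B = 7; zero-pad to 7 bytes: K' = 33 35 65 00 00 00 00.
K' ⊕ ipad = 05 03 53 36 36 36 36.  K' ⊕ opad = 6f 69 39 5c 5c 5c 5c.
Inner input = (K'⊕ipad) ∥ m = 05 03 53 36 36 36 36 ∥ 70 e4 72 39.
Inner hash: sum = 5+3+83+54+54+54+54+112+228+114+57 = 818 → 03 32.
Outer input = (K'⊕opad) ∥ inner = 6f 69 39 5c 5c 5c 5c ∥ 03 32.
Outer hash (tag): sum = 111+105+57+92+92+92+92+3+50 = 694 → 02 b6.

02b6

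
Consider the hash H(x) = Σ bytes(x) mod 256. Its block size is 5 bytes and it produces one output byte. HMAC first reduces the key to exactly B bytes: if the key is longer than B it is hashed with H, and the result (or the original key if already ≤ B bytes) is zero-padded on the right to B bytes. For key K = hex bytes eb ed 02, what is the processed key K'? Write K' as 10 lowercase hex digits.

ebed020000

Key hex bytes eb ed 02 is 3 bytes ≤ B = 5; zero-pad to 5 bytes: K' = eb ed 02 00 00.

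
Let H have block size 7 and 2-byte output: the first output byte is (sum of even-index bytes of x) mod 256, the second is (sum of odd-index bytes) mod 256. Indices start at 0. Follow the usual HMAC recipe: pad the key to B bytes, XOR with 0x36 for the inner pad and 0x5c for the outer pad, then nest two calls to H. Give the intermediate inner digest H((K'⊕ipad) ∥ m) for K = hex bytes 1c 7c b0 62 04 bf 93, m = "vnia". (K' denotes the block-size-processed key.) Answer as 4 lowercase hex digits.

Key hex bytes 1c 7c b0 62 04 bf 93 is exactly B = 7 bytes: K' = 1c 7c b0 62 04 bf 93.
K' ⊕ ipad = 2a 4a 86 54 32 89 a5.
Inner input = 2a 4a 86 54 32 89 a5 ∥ 76 6e 69 61.
Inner hash: even-index sum = 598 mod 256 = 86; odd-index sum = 518 mod 256 = 6 → 56 06.

5606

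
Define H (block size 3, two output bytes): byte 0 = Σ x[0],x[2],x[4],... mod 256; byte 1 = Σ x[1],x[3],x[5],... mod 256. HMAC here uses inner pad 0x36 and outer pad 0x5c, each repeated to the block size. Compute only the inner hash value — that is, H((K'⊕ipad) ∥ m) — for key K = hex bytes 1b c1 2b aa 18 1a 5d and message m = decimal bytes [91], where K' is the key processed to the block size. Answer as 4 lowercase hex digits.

c30e

Key hex bytes 1b c1 2b aa 18 1a 5d is 7 bytes > B = 3, so hash it first: H(key) = bb 85, then zero-pad to 3 bytes: K' = bb 85 00.
K' ⊕ ipad = 8d b3 36.
Inner input = 8d b3 36 ∥ 5b.
Inner hash: even-index sum = 195 mod 256 = 195; odd-index sum = 270 mod 256 = 14 → c3 0e.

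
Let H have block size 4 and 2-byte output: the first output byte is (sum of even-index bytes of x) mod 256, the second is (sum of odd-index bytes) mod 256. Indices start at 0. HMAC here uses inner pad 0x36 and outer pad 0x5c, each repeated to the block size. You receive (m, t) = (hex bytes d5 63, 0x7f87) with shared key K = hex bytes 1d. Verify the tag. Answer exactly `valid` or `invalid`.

Key hex bytes 1d is 1 byte ≤ B = 4; zero-pad to 4 bytes: K' = 1d 00 00 00.
K' ⊕ ipad = 2b 36 36 36; K' ⊕ opad = 41 5c 5c 5c.
Inner hash: even-index sum = 310 mod 256 = 54; odd-index sum = 207 mod 256 = 207 → 36 cf.
Outer hash (recomputed tag): even-index sum = 211 mod 256 = 211; odd-index sum = 391 mod 256 = 135 → d3 87.
Recomputed tag = d387; claimed = 7f87 → mismatch.

invalid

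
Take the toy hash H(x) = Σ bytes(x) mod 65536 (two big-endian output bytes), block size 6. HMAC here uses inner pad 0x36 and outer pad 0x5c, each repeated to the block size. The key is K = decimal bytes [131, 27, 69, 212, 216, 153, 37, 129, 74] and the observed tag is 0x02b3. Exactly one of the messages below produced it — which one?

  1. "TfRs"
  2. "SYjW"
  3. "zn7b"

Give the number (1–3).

2

Key decimal bytes [131, 27, 69, 212, 216, 153, 37, 129, 74] = 83 1b 45 d4 d8 99 25 81 4a is 9 bytes > B = 6, so hash it first: H(key) = 04 18, then zero-pad to 6 bytes: K' = 04 18 00 00 00 00.
K' ⊕ ipad = 32 2e 36 36 36 36; K' ⊕ opad = 58 44 5c 5c 5c 5c.
m1: inner = H(32 2e 36 36 36 36 54 66 52 73) = 02 b7; tag = H(58 44 5c 5c 5c 5c 02 b7) = 02c5
m2: inner = H(32 2e 36 36 36 36 53 59 6a 57) = 02 a5; tag = H(58 44 5c 5c 5c 5c 02 a5) = 02b3 ← matches
m3: inner = H(32 2e 36 36 36 36 7a 6e 37 62) = 02 b9; tag = H(58 44 5c 5c 5c 5c 02 b9) = 02c7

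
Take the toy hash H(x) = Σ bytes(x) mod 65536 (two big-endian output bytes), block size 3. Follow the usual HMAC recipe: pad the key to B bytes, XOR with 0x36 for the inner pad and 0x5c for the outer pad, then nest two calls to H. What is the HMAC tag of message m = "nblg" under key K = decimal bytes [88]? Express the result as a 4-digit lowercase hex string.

Key decimal bytes [88] = 58 is 1 byte ≤ B = 3; zero-pad to 3 bytes: K' = 58 00 00.
K' ⊕ ipad = 6e 36 36.  K' ⊕ opad = 04 5c 5c.
Inner input = (K'⊕ipad) ∥ m = 6e 36 36 ∥ 6e 62 6c 67.
Inner hash: sum = 110+54+54+110+98+108+103 = 637 → 02 7d.
Outer input = (K'⊕opad) ∥ inner = 04 5c 5c ∥ 02 7d.
Outer hash (tag): sum = 4+92+92+2+125 = 315 → 01 3b.

013b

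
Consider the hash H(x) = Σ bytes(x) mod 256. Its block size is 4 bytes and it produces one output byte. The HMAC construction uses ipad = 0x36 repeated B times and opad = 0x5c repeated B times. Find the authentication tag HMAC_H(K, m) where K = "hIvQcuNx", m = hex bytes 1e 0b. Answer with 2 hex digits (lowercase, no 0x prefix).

Key "hIvQcuNx" = 68 49 76 51 63 75 4e 78 is 8 bytes > B = 4, so hash it first: H(key) = 16, then zero-pad to 4 bytes: K' = 16 00 00 00.
K' ⊕ ipad = 20 36 36 36.  K' ⊕ opad = 4a 5c 5c 5c.
Inner input = (K'⊕ipad) ∥ m = 20 36 36 36 ∥ 1e 0b.
Inner hash: sum = 32+54+54+54+30+11 = 235 → eb.
Outer input = (K'⊕opad) ∥ inner = 4a 5c 5c 5c ∥ eb.
Outer hash (tag): sum = 74+92+92+92+235 = 585; mod 256 = 73 → 49.

49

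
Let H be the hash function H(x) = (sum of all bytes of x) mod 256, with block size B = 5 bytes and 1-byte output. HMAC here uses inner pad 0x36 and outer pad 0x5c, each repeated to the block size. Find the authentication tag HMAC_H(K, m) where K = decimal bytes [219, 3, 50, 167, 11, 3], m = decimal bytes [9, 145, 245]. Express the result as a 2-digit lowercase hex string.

Key decimal bytes [219, 3, 50, 167, 11, 3] = db 03 32 a7 0b 03 is 6 bytes > B = 5, so hash it first: H(key) = c5, then zero-pad to 5 bytes: K' = c5 00 00 00 00.
K' ⊕ ipad = f3 36 36 36 36.  K' ⊕ opad = 99 5c 5c 5c 5c.
Inner input = (K'⊕ipad) ∥ m = f3 36 36 36 36 ∥ 09 91 f5.
Inner hash: sum = 243+54+54+54+54+9+145+245 = 858; mod 256 = 90 → 5a.
Outer input = (K'⊕opad) ∥ inner = 99 5c 5c 5c 5c ∥ 5a.
Outer hash (tag): sum = 153+92+92+92+92+90 = 611; mod 256 = 99 → 63.

63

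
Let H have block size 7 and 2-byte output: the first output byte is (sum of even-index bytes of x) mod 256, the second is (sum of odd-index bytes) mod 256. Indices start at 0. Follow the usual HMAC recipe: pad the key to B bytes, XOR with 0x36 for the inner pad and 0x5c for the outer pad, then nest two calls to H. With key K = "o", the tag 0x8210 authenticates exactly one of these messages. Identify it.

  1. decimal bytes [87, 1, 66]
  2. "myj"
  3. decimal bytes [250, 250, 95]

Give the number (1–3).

Key "o" = 6f is 1 byte ≤ B = 7; zero-pad to 7 bytes: K' = 6f 00 00 00 00 00 00.
K' ⊕ ipad = 59 36 36 36 36 36 36; K' ⊕ opad = 33 5c 5c 5c 5c 5c 5c.
m1: inner = H(59 36 36 36 36 36 36 57 01 42) = fc 3b; tag = H(33 5c 5c 5c 5c 5c 5c fc 3b) = 8210 ← matches
m2: inner = H(59 36 36 36 36 36 36 6d 79 6a) = 74 79; tag = H(33 5c 5c 5c 5c 5c 5c 74 79) = c088
m3: inner = H(59 36 36 36 36 36 36 fa fa 5f) = f5 fb; tag = H(33 5c 5c 5c 5c 5c 5c f5 fb) = 4209

1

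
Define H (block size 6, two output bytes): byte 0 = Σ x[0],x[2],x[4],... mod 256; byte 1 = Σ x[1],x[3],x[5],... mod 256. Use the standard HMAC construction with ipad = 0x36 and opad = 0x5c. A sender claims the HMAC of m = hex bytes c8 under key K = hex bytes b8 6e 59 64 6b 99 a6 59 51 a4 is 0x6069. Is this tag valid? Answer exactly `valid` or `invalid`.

Key hex bytes b8 6e 59 64 6b 99 a6 59 51 a4 is 10 bytes > B = 6, so hash it first: H(key) = 73 68, then zero-pad to 6 bytes: K' = 73 68 00 00 00 00.
K' ⊕ ipad = 45 5e 36 36 36 36; K' ⊕ opad = 2f 34 5c 5c 5c 5c.
Inner hash: even-index sum = 377 mod 256 = 121; odd-index sum = 202 mod 256 = 202 → 79 ca.
Outer hash (recomputed tag): even-index sum = 352 mod 256 = 96; odd-index sum = 438 mod 256 = 182 → 60 b6.
Recomputed tag = 60b6; claimed = 6069 → mismatch.

invalid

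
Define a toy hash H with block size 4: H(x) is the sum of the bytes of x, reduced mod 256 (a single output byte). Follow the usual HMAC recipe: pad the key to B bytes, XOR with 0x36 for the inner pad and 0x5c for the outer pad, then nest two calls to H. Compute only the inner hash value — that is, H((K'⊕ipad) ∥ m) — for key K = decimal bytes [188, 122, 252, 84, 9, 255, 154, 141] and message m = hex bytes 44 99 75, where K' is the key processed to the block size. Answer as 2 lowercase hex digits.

77

Key decimal bytes [188, 122, 252, 84, 9, 255, 154, 141] = bc 7a fc 54 09 ff 9a 8d is 8 bytes > B = 4, so hash it first: H(key) = b5, then zero-pad to 4 bytes: K' = b5 00 00 00.
K' ⊕ ipad = 83 36 36 36.
Inner input = 83 36 36 36 ∥ 44 99 75.
Inner hash: sum = 131+54+54+54+68+153+117 = 631; mod 256 = 119 → 77.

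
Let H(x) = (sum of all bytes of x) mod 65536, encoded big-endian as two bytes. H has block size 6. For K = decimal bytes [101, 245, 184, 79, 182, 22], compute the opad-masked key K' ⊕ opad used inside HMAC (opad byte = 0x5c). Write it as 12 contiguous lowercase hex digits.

Key decimal bytes [101, 245, 184, 79, 182, 22] = 65 f5 b8 4f b6 16 is exactly B = 6 bytes: K' = 65 f5 b8 4f b6 16.
XOR each byte with 0x5c: 65⊕5c=39, f5⊕5c=a9, b8⊕5c=e4, 4f⊕5c=13, b6⊕5c=ea, 16⊕5c=4a.

39a9e413ea4a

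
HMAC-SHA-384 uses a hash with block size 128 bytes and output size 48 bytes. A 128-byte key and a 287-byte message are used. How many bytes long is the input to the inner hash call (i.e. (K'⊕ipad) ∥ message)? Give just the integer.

415

Key is 128 ≤ 128 bytes, zero-padded: |K'| = 128.
Inner input = (K'⊕ipad) ∥ m → 128 + 287 = 415 bytes.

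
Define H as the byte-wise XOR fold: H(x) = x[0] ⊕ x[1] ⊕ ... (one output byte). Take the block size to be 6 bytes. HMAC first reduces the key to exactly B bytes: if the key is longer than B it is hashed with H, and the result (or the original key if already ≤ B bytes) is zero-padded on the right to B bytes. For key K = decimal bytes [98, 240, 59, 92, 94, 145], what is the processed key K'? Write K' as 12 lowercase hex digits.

62f03b5c5e91

Key decimal bytes [98, 240, 59, 92, 94, 145] = 62 f0 3b 5c 5e 91 is exactly B = 6 bytes: K' = 62 f0 3b 5c 5e 91.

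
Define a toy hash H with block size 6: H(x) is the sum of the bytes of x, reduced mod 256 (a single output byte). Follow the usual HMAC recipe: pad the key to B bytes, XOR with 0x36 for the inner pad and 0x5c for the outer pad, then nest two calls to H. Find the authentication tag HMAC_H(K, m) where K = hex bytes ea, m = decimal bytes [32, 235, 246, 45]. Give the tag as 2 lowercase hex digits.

9a

Key hex bytes ea is 1 byte ≤ B = 6; zero-pad to 6 bytes: K' = ea 00 00 00 00 00.
K' ⊕ ipad = dc 36 36 36 36 36.  K' ⊕ opad = b6 5c 5c 5c 5c 5c.
Inner input = (K'⊕ipad) ∥ m = dc 36 36 36 36 36 ∥ 20 eb f6 2d.
Inner hash: sum = 220+54+54+54+54+54+32+235+246+45 = 1048; mod 256 = 24 → 18.
Outer input = (K'⊕opad) ∥ inner = b6 5c 5c 5c 5c 5c ∥ 18.
Outer hash (tag): sum = 182+92+92+92+92+92+24 = 666; mod 256 = 154 → 9a.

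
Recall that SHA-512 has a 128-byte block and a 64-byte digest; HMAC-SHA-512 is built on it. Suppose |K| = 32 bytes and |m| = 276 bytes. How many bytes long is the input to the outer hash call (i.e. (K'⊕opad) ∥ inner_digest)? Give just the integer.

192

Key is 32 ≤ 128 bytes, zero-padded: |K'| = 128.
Outer input = (K'⊕opad) ∥ H(inner) → 128 + 64 = 192 bytes.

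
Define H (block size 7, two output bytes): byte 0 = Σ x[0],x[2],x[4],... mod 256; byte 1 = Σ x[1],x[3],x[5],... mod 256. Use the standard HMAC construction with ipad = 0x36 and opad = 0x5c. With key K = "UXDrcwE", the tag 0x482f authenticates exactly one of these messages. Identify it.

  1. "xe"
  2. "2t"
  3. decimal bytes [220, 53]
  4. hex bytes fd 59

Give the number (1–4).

3

Key "UXDrcwE" = 55 58 44 72 63 77 45 is exactly B = 7 bytes: K' = 55 58 44 72 63 77 45.
K' ⊕ ipad = 63 6e 72 44 55 41 73; K' ⊕ opad = 09 04 18 2e 3f 2b 19.
m1: inner = H(63 6e 72 44 55 41 73 78 65) = 02 6b; tag = H(09 04 18 2e 3f 2b 19 02 6b) = e45f
m2: inner = H(63 6e 72 44 55 41 73 32 74) = 11 25; tag = H(09 04 18 2e 3f 2b 19 11 25) = 9e6e
m3: inner = H(63 6e 72 44 55 41 73 dc 35) = d2 cf; tag = H(09 04 18 2e 3f 2b 19 d2 cf) = 482f ← matches
m4: inner = H(63 6e 72 44 55 41 73 fd 59) = f6 f0; tag = H(09 04 18 2e 3f 2b 19 f6 f0) = 6953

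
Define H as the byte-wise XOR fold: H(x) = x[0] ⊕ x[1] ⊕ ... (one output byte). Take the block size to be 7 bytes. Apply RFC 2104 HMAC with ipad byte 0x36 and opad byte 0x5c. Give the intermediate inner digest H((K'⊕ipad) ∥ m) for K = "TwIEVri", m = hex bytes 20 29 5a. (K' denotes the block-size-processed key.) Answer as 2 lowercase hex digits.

Key "TwIEVri" = 54 77 49 45 56 72 69 is exactly B = 7 bytes: K' = 54 77 49 45 56 72 69.
K' ⊕ ipad = 62 41 7f 73 60 44 5f.
Inner input = 62 41 7f 73 60 44 5f ∥ 20 29 5a.
Inner hash: XOR 62⊕41⊕7f⊕73⊕60⊕44⊕5f⊕20⊕29⊕5a = 07.

07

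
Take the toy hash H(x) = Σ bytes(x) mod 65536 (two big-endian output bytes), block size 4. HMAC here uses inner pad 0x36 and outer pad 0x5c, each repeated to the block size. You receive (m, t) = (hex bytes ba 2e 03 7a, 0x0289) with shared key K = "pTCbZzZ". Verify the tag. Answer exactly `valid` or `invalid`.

Key "pTCbZzZ" = 70 54 43 62 5a 7a 5a is 7 bytes > B = 4, so hash it first: H(key) = 02 97, then zero-pad to 4 bytes: K' = 02 97 00 00.
K' ⊕ ipad = 34 a1 36 36; K' ⊕ opad = 5e cb 5c 5c.
Inner hash: sum = 52+161+54+54+186+46+3+122 = 678 → 02 a6.
Outer hash (recomputed tag): sum = 94+203+92+92+2+166 = 649 → 02 89.
Recomputed tag = 0289; claimed = 0289 → match.

valid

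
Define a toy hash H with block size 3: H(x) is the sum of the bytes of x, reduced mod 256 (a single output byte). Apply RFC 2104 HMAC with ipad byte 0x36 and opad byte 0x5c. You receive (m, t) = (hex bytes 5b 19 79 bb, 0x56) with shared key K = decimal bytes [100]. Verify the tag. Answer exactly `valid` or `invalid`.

valid

Key decimal bytes [100] = 64 is 1 byte ≤ B = 3; zero-pad to 3 bytes: K' = 64 00 00.
K' ⊕ ipad = 52 36 36; K' ⊕ opad = 38 5c 5c.
Inner hash: sum = 82+54+54+91+25+121+187 = 614; mod 256 = 102 → 66.
Outer hash (recomputed tag): sum = 56+92+92+102 = 342; mod 256 = 86 → 56.
Recomputed tag = 56; claimed = 56 → match.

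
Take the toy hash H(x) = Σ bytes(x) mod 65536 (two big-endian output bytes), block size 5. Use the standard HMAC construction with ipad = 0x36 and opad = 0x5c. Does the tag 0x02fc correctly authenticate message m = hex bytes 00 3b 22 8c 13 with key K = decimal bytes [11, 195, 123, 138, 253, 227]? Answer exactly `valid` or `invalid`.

invalid

Key decimal bytes [11, 195, 123, 138, 253, 227] = 0b c3 7b 8a fd e3 is 6 bytes > B = 5, so hash it first: H(key) = 03 b3, then zero-pad to 5 bytes: K' = 03 b3 00 00 00.
K' ⊕ ipad = 35 85 36 36 36; K' ⊕ opad = 5f ef 5c 5c 5c.
Inner hash: sum = 53+133+54+54+54+0+59+34+140+19 = 600 → 02 58.
Outer hash (recomputed tag): sum = 95+239+92+92+92+2+88 = 700 → 02 bc.
Recomputed tag = 02bc; claimed = 02fc → mismatch.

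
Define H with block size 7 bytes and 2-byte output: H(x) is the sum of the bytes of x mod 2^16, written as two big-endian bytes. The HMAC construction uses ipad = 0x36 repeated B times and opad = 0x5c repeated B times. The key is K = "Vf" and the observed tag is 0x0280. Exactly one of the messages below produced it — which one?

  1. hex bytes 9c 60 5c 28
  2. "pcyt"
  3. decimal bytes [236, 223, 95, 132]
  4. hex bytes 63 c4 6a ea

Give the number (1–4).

Key "Vf" = 56 66 is 2 bytes ≤ B = 7; zero-pad to 7 bytes: K' = 56 66 00 00 00 00 00.
K' ⊕ ipad = 60 50 36 36 36 36 36; K' ⊕ opad = 0a 3a 5c 5c 5c 5c 5c.
m1: inner = H(60 50 36 36 36 36 36 9c 60 5c 28) = 03 3e; tag = H(0a 3a 5c 5c 5c 5c 5c 03 3e) = 0251
m2: inner = H(60 50 36 36 36 36 36 70 63 79 74) = 03 7e; tag = H(0a 3a 5c 5c 5c 5c 5c 03 7e) = 0291
m3: inner = H(60 50 36 36 36 36 36 ec df 5f 84) = 04 6c; tag = H(0a 3a 5c 5c 5c 5c 5c 04 6c) = 0280 ← matches
m4: inner = H(60 50 36 36 36 36 36 63 c4 6a ea) = 04 39; tag = H(0a 3a 5c 5c 5c 5c 5c 04 39) = 024d

3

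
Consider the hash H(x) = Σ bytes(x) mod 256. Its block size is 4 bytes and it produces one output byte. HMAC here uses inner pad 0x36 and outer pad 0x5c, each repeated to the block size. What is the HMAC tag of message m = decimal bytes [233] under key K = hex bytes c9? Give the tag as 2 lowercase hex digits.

33

Key hex bytes c9 is 1 byte ≤ B = 4; zero-pad to 4 bytes: K' = c9 00 00 00.
K' ⊕ ipad = ff 36 36 36.  K' ⊕ opad = 95 5c 5c 5c.
Inner input = (K'⊕ipad) ∥ m = ff 36 36 36 ∥ e9.
Inner hash: sum = 255+54+54+54+233 = 650; mod 256 = 138 → 8a.
Outer input = (K'⊕opad) ∥ inner = 95 5c 5c 5c ∥ 8a.
Outer hash (tag): sum = 149+92+92+92+138 = 563; mod 256 = 51 → 33.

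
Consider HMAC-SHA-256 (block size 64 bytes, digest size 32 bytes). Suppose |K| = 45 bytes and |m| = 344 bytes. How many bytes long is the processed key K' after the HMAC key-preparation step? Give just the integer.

Key is 45 ≤ 64 bytes, zero-padded: |K'| = 64.

64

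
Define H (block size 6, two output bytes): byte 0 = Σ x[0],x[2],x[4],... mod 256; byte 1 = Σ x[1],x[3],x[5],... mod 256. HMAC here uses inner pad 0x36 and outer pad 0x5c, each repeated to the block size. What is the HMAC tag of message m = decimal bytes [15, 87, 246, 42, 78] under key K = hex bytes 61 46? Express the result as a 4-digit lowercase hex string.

0b2f

Key hex bytes 61 46 is 2 bytes ≤ B = 6; zero-pad to 6 bytes: K' = 61 46 00 00 00 00.
K' ⊕ ipad = 57 70 36 36 36 36.  K' ⊕ opad = 3d 1a 5c 5c 5c 5c.
Inner input = (K'⊕ipad) ∥ m = 57 70 36 36 36 36 ∥ 0f 57 f6 2a 4e.
Inner hash: even-index sum = 534 mod 256 = 22; odd-index sum = 349 mod 256 = 93 → 16 5d.
Outer input = (K'⊕opad) ∥ inner = 3d 1a 5c 5c 5c 5c ∥ 16 5d.
Outer hash (tag): even-index sum = 267 mod 256 = 11; odd-index sum = 303 mod 256 = 47 → 0b 2f.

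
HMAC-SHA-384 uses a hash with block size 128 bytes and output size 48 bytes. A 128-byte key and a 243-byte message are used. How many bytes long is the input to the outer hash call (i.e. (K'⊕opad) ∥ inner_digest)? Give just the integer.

Key is 128 ≤ 128 bytes, zero-padded: |K'| = 128.
Outer input = (K'⊕opad) ∥ H(inner) → 128 + 48 = 176 bytes.

176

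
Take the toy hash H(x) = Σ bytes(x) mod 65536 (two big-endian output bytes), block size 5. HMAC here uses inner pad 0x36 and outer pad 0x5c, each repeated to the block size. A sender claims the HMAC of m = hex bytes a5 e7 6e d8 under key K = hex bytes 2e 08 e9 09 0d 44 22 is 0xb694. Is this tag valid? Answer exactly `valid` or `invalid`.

invalid

Key hex bytes 2e 08 e9 09 0d 44 22 is 7 bytes > B = 5, so hash it first: H(key) = 01 9b, then zero-pad to 5 bytes: K' = 01 9b 00 00 00.
K' ⊕ ipad = 37 ad 36 36 36; K' ⊕ opad = 5d c7 5c 5c 5c.
Inner hash: sum = 55+173+54+54+54+165+231+110+216 = 1112 → 04 58.
Outer hash (recomputed tag): sum = 93+199+92+92+92+4+88 = 660 → 02 94.
Recomputed tag = 0294; claimed = b694 → mismatch.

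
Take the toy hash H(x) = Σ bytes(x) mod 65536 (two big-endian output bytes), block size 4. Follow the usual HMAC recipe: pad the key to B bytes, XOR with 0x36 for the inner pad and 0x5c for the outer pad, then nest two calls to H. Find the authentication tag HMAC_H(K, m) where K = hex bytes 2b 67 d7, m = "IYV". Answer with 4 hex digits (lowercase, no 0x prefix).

Key hex bytes 2b 67 d7 is 3 bytes ≤ B = 4; zero-pad to 4 bytes: K' = 2b 67 d7 00.
K' ⊕ ipad = 1d 51 e1 36.  K' ⊕ opad = 77 3b 8b 5c.
Inner input = (K'⊕ipad) ∥ m = 1d 51 e1 36 ∥ 49 59 56.
Inner hash: sum = 29+81+225+54+73+89+86 = 637 → 02 7d.
Outer input = (K'⊕opad) ∥ inner = 77 3b 8b 5c ∥ 02 7d.
Outer hash (tag): sum = 119+59+139+92+2+125 = 536 → 02 18.

0218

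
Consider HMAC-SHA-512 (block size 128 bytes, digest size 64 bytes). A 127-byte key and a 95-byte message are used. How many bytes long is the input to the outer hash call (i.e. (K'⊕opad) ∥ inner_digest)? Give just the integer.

192

Key is 127 ≤ 128 bytes, zero-padded: |K'| = 128.
Outer input = (K'⊕opad) ∥ H(inner) → 128 + 64 = 192 bytes.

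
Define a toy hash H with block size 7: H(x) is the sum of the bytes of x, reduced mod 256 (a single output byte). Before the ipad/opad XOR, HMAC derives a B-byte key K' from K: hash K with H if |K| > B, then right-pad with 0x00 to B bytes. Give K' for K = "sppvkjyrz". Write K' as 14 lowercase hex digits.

03000000000000

|K| = 9 > B = 7, so first hash the key.
H(K): sum = 115+112+112+118+107+106+121+114+122 = 1027; mod 256 = 3 → 03.
Zero-pad H(K) = 03 to 7 bytes: K' = 03 00 00 00 00 00 00.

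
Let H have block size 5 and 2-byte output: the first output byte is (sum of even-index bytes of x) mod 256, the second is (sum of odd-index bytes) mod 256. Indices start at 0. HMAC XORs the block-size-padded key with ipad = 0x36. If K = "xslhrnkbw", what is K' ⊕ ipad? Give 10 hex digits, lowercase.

Key "xslhrnkbw" = 78 73 6c 68 72 6e 6b 62 77 is 9 bytes > B = 5, so hash it first: H(key) = 38 ab, then zero-pad to 5 bytes: K' = 38 ab 00 00 00.
XOR each byte with 0x36: 38⊕36=0e, ab⊕36=9d, 00⊕36=36, 00⊕36=36, 00⊕36=36.

0e9d363636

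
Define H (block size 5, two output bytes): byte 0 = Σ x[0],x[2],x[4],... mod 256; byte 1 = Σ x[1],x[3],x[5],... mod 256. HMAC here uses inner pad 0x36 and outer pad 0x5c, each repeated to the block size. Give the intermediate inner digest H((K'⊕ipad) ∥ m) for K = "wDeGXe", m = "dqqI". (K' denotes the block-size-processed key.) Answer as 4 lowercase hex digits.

28d1

Key "wDeGXe" = 77 44 65 47 58 65 is 6 bytes > B = 5, so hash it first: H(key) = 34 f0, then zero-pad to 5 bytes: K' = 34 f0 00 00 00.
K' ⊕ ipad = 02 c6 36 36 36.
Inner input = 02 c6 36 36 36 ∥ 64 71 71 49.
Inner hash: even-index sum = 296 mod 256 = 40; odd-index sum = 465 mod 256 = 209 → 28 d1.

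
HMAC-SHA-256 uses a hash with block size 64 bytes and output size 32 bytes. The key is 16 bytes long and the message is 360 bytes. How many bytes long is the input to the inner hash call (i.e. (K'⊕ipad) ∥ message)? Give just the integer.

424

Key is 16 ≤ 64 bytes, zero-padded: |K'| = 64.
Inner input = (K'⊕ipad) ∥ m → 64 + 360 = 424 bytes.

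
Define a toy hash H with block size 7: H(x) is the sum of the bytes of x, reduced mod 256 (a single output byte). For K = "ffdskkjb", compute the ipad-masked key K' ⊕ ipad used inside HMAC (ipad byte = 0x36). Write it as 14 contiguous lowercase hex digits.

Key "ffdskkjb" = 66 66 64 73 6b 6b 6a 62 is 8 bytes > B = 7, so hash it first: H(key) = 45, then zero-pad to 7 bytes: K' = 45 00 00 00 00 00 00.
XOR each byte with 0x36: 45⊕36=73, 00⊕36=36, 00⊕36=36, 00⊕36=36, 00⊕36=36, 00⊕36=36, 00⊕36=36.

73363636363636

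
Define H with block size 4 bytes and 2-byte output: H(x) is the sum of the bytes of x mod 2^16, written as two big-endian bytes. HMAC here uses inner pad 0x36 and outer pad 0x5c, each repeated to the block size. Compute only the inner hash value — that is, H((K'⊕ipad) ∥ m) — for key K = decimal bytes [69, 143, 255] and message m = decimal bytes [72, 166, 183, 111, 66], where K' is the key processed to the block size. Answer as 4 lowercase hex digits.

0481

Key decimal bytes [69, 143, 255] = 45 8f ff is 3 bytes ≤ B = 4; zero-pad to 4 bytes: K' = 45 8f ff 00.
K' ⊕ ipad = 73 b9 c9 36.
Inner input = 73 b9 c9 36 ∥ 48 a6 b7 6f 42.
Inner hash: sum = 115+185+201+54+72+166+183+111+66 = 1153 → 04 81.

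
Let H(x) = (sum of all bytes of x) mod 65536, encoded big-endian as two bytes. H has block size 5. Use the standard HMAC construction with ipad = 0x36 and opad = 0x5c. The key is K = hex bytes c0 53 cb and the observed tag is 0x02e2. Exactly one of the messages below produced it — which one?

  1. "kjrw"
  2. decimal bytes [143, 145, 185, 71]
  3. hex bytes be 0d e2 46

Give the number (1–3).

2

Key hex bytes c0 53 cb is 3 bytes ≤ B = 5; zero-pad to 5 bytes: K' = c0 53 cb 00 00.
K' ⊕ ipad = f6 65 fd 36 36; K' ⊕ opad = 9c 0f 97 5c 5c.
m1: inner = H(f6 65 fd 36 36 6b 6a 72 77) = 04 82; tag = H(9c 0f 97 5c 5c 04 82) = 0280
m2: inner = H(f6 65 fd 36 36 8f 91 b9 47) = 04 e4; tag = H(9c 0f 97 5c 5c 04 e4) = 02e2 ← matches
m3: inner = H(f6 65 fd 36 36 be 0d e2 46) = 04 b7; tag = H(9c 0f 97 5c 5c 04 b7) = 02b5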